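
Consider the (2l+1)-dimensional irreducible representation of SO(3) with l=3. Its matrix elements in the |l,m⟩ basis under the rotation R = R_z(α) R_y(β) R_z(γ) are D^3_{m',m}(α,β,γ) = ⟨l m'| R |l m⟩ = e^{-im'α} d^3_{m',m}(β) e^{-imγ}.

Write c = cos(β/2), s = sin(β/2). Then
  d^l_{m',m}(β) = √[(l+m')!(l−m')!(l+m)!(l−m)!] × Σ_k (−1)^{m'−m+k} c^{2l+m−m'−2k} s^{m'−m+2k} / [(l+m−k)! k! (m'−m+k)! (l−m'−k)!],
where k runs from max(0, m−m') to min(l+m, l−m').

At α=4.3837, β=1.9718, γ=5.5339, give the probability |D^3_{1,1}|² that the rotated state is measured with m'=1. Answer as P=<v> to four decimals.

First d^3_{1,1}(β=1.9718), then the phase factors e^{-i(1)α} and e^{-i(1)γ}:
c=cos(1.9718/2)=0.552113, s=sin(1.9718/2)=0.833769; N=√[24·2·24·2]=48.000000
k∈{0,1,2} keeps every argument non-negative
  k=0: (−1)^0·48.0000/(48)·0.5521^6·0.8338^0 = +0.028325
  k=1: (−1)^1·48.0000/(6)·0.5521^4·0.8338^2 = -0.516766
  k=2: (−1)^2·48.0000/(8)·0.5521^2·0.8338^4 = +0.883875
d^3_{1,1}(1.9718) = +0.028325 -0.516766 +0.883875 = +0.395434
|D^3_{1,1}|² = |d^3_{1,1}(β)|² = (+0.395434)² = 0.156368 (the z-rotation phases have unit modulus)

P=0.1564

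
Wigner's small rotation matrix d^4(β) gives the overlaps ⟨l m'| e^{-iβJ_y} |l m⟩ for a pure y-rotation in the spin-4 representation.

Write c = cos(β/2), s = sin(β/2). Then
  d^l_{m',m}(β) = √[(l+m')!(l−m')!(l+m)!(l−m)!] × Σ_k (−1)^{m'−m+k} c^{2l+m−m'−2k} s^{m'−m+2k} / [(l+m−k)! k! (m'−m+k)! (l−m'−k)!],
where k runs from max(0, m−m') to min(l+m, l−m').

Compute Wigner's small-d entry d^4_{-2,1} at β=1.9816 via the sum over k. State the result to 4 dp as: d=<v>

d^4_{-2,1}(β=1.9816) via Wigner's sum:
Half-angle: c=0.548021, s=0.836465. N=√(2·720·120·6)=1018.233765
Admissible k: 3..5 (factorial args all ≥0)
  k=3: (−1)^0·1018.2338/(72)·0.5480^5·0.8365^3 = +0.409113
  k=4: (−1)^1·1018.2338/(48)·0.5480^3·0.8365^5 = -1.429669
  k=5: (−1)^2·1018.2338/(240)·0.5480^1·0.8365^7 = +0.666142
d^4_{-2,1}(1.9816) = +0.409113 -1.429669 +0.666142 = -0.354415

d=-0.3544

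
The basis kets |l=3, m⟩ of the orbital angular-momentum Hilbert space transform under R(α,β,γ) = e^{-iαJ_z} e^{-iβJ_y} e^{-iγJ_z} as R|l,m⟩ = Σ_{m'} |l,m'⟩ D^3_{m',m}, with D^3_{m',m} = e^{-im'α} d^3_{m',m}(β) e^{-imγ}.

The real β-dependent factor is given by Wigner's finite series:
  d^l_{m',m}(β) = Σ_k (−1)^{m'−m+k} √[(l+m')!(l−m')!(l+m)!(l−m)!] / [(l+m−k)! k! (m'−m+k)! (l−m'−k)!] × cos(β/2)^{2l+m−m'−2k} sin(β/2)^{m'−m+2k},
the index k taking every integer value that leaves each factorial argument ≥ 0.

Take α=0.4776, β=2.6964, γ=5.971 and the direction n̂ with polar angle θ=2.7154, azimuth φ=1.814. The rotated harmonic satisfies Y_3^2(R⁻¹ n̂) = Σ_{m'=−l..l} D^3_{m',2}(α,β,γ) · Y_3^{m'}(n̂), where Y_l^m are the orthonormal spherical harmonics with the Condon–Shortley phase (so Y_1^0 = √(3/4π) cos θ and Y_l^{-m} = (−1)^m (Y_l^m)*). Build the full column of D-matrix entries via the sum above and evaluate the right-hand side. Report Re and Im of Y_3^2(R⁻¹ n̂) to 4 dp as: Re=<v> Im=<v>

Re=-0.1756 Im=0.1405

Need the full column D^3_{m',2} for m'=−3..3 at α=0.4776, β=2.6964, γ=5.971.
cos(β/2)=0.220763, sin(β/2)=0.975328
d^3_{-3,2}: single k=5 term ⇒ +0.477259;  D = -0.223082+0.421912i
d^3_{-2,2}: k∈[4..5] ⇒ +0.220507 -0.860801 = -0.640294;  D = +0.005618-0.640269i
d^3_{-1,2}: k∈[3..4] ⇒ +0.063133 -0.616138 = -0.553005;  D = -0.249869-0.493335i
d^3_{0,2}: k∈[2..3] ⇒ +0.012376 -0.241554 = -0.229178;  D = -0.185939-0.133975i
d^3_{1,2}: k∈[1..2] ⇒ +0.001617 -0.063133 = -0.061516;  D = -0.060855-0.008996i
d^3_{2,2}: k∈[0..1] ⇒ +0.000116 -0.011297 = -0.011182;  D = -0.010575+0.003632i
d^3_{3,2}: single k=0 term ⇒ -0.001253;  D = -0.000865+0.000906i
Y_3^{m'}(θ=2.7154,φ=1.814) and Σ D·Y over m':
  (-0.2231+0.4219i)·(+0.0196+0.0220i)  (+0.0056-0.6403i)·(+0.1406-0.0743i)  (-0.2499-0.4933i)·(-0.1012-0.4079i)  (-0.1859-0.1340i)·(-0.3892+0.0000i)  (-0.0609-0.0090i)·(+0.1012-0.4079i)  (-0.0106+0.0036i)·(+0.1406+0.0743i)  (-0.0009+0.0009i)·(-0.0196+0.0220i)
Y_3^2(R⁻¹ n̂) = -0.175616+0.140542i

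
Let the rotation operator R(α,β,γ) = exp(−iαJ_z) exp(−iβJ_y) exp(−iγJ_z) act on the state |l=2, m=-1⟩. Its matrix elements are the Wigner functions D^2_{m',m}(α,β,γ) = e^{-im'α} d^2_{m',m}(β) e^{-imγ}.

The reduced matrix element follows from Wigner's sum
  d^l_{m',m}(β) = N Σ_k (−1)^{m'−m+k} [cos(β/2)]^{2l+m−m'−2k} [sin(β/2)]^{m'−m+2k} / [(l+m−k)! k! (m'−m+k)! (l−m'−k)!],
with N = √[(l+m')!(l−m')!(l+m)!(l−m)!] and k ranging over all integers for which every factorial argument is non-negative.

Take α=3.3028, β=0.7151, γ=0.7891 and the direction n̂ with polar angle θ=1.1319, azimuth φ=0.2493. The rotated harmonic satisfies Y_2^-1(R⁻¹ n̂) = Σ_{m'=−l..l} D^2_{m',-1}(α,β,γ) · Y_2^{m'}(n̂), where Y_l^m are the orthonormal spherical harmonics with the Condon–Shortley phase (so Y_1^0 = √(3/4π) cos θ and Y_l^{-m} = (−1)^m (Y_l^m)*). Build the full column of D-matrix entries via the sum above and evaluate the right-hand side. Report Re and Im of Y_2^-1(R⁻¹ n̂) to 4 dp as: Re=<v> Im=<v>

Re=0.1530 Im=0.1305

Need the full column D^2_{m',-1} for m'=−2..2 at α=3.3028, β=0.7151, γ=0.7891.
cos(β/2)=0.936757, sin(β/2)=0.349980
d^2_{-2,-1}: single k=1 term ⇒ +0.575380;  D = +0.255068+0.515754i
d^2_{-1,-1}: k∈[0..1] ⇒ +0.770031 -0.322450 = +0.447581;  D = -0.260238-0.364149i
d^2_{0,-1}: k∈[0..1] ⇒ -0.704693 +0.098363 = -0.606330;  D = -0.427150-0.430324i
d^2_{1,-1}: k∈[0..1] ⇒ +0.322450 -0.015003 = +0.307447;  D = -0.248807-0.180607i
d^2_{2,-1}: single k=0 term ⇒ -0.080313;  D = -0.071725-0.036135i
Y_2^{m'}(θ=1.1319,φ=0.2493) and Σ D·Y over m':
  (+0.2551+0.5158i)·(+0.2780-0.1514i)  (-0.2602-0.3641i)·(+0.2880-0.0733i)  (-0.4271-0.4303i)·(-0.1445+0.0000i)  (-0.2488-0.1806i)·(-0.2880-0.0733i)  (-0.0717-0.0361i)·(+0.2780+0.1514i)
Y_2^-1(R⁻¹ n̂) = +0.153006+0.130528i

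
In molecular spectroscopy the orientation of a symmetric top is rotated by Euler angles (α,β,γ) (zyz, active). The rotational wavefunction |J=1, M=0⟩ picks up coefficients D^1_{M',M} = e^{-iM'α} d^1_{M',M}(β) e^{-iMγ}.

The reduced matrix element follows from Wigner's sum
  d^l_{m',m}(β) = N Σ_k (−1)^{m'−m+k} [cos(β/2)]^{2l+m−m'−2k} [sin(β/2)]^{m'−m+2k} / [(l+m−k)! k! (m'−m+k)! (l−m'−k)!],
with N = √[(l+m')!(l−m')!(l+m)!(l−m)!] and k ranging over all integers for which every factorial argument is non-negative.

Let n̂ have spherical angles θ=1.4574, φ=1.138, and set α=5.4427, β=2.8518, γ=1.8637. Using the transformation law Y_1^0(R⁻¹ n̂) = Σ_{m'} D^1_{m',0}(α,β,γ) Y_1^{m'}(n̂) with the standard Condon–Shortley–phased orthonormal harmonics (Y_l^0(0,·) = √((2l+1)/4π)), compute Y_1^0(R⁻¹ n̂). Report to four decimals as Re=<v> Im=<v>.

Re=-0.1080 Im=0.0000

Need the full column D^1_{m',0} for m'=−1..1 at α=5.4427, β=2.8518, γ=1.8637.
cos(β/2)=0.144390, sin(β/2)=0.989521
d^1_{-1,0}: single k=1 term ⇒ +0.202058;  D = +0.134793-0.150527i
d^1_{0,0}: k∈[0..1] ⇒ +0.020848 -0.979152 = -0.958303;  D = -0.958303+0.000000i
d^1_{1,0}: single k=0 term ⇒ -0.202058;  D = -0.134793-0.150527i
Y_1^{m'}(θ=1.4574,φ=1.138) and Σ D·Y over m':
  (+0.1348-0.1505i)·(+0.1440-0.3116i)  (-0.9583+0.0000i)·(+0.0553+0.0000i)  (-0.1348-0.1505i)·(-0.1440-0.3116i)
Y_1^0(R⁻¹ n̂) = -0.107984+0.000000i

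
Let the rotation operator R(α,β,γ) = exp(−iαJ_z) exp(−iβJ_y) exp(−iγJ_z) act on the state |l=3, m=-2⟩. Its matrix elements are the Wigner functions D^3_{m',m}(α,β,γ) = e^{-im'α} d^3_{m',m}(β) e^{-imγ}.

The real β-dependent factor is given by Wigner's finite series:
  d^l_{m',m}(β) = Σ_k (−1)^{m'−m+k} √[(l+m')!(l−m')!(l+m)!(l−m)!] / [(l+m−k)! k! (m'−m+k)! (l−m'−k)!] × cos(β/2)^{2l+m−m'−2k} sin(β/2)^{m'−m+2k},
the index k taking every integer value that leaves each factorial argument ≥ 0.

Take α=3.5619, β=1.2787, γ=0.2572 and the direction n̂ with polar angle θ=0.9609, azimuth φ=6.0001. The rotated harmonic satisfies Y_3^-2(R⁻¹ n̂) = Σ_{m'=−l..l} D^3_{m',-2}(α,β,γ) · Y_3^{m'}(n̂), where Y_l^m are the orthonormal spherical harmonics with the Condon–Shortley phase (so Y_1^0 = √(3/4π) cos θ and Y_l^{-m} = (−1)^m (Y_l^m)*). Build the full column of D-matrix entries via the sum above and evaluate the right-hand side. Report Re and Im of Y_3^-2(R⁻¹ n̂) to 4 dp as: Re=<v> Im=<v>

Re=0.0721 Im=-0.3526

Need the full column D^3_{m',-2} for m'=−3..3 at α=3.5619, β=1.2787, γ=0.2572.
cos(β/2)=0.802484, sin(β/2)=0.596674
d^3_{-3,-2}: single k=1 term ⇒ +0.486400;  D = +0.098789-0.476263i
d^3_{-2,-2}: k∈[0..1] ⇒ +0.267065 -0.738226 = -0.471160;  D = -0.100881-0.460234i
d^3_{-1,-2}: k∈[0..1] ⇒ -0.627940 +0.694305 = +0.066364;  D = -0.039424-0.053385i
d^3_{0,-2}: k∈[0..1] ⇒ +0.808686 -0.447076 = +0.361610;  D = +0.314813+0.177917i
d^3_{1,-2}: k∈[0..1] ⇒ -0.694305 +0.191921 = -0.502384;  D = +0.500162+0.047201i
d^3_{2,-2}: k∈[0..1] ⇒ +0.408123 -0.045126 = +0.362997;  D = +0.343854-0.116326i
d^3_{3,-2}: single k=0 term ⇒ -0.148661;  D = +0.109125-0.100954i
Y_3^{m'}(θ=0.9609,φ=6.0001) and Σ D·Y over m':
  (+0.0988-0.4763i)·(+0.1518+0.1725i)  (-0.1009-0.4602i)·(+0.3320+0.2110i)  (-0.0394-0.0534i)·(+0.1629+0.0474i)  (+0.3148+0.1779i)·(-0.2906+0.0000i)  (+0.5002+0.0472i)·(-0.1629+0.0474i)  (+0.3439-0.1163i)·(+0.3320-0.2110i)  (+0.1091-0.1010i)·(-0.1518+0.1725i)
Y_3^-2(R⁻¹ n̂) = +0.072138-0.352575i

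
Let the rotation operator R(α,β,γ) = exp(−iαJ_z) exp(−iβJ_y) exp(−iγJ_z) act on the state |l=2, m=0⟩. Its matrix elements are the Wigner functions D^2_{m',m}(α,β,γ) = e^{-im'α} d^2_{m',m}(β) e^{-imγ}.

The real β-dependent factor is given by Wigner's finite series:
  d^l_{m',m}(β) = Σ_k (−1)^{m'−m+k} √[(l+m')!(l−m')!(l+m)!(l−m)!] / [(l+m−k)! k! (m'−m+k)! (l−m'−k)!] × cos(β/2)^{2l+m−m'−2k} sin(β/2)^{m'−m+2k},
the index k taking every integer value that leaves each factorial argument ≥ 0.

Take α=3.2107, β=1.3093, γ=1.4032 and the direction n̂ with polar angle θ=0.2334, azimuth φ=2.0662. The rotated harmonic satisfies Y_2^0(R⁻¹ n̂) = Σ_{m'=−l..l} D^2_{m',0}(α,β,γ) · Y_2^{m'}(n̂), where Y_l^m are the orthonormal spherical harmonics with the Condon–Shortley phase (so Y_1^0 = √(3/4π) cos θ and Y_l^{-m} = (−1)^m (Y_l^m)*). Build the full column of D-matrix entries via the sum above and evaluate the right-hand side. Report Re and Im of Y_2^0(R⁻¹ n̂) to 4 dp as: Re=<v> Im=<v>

Need the full column D^2_{m',0} for m'=−2..2 at α=3.2107, β=1.3093, γ=1.4032.
cos(β/2)=0.793261, sin(β/2)=0.608882
d^2_{-2,0}: single k=2 term ⇒ +0.571444;  D = +0.565994+0.078731i
d^2_{-1,0}: k∈[1..2] ⇒ +0.744487 -0.438622 = +0.305865;  D = -0.305135-0.021121i
d^2_{0,0}: k∈[0..2] ⇒ +0.395972 -0.933164 +0.137446 = -0.399746;  D = -0.399746+0.000000i
d^2_{1,0}: k∈[0..1] ⇒ -0.744487 +0.438622 = -0.305865;  D = +0.305135-0.021121i
d^2_{2,0}: single k=0 term ⇒ +0.571444;  D = +0.565994-0.078731i
Y_2^{m'}(θ=0.2334,φ=2.0662) and Σ D·Y over m':
  (+0.5660+0.0787i)·(-0.0113+0.0173i)  (-0.3051-0.0211i)·(-0.0826-0.1529i)  (-0.3997+0.0000i)·(+0.5802+0.0000i)  (+0.3051-0.0211i)·(+0.0826-0.1529i)  (+0.5660-0.0787i)·(-0.0113-0.0173i)
Y_2^0(R⁻¹ n̂) = -0.203488-0.000000i

Re=-0.2035 Im=0.0000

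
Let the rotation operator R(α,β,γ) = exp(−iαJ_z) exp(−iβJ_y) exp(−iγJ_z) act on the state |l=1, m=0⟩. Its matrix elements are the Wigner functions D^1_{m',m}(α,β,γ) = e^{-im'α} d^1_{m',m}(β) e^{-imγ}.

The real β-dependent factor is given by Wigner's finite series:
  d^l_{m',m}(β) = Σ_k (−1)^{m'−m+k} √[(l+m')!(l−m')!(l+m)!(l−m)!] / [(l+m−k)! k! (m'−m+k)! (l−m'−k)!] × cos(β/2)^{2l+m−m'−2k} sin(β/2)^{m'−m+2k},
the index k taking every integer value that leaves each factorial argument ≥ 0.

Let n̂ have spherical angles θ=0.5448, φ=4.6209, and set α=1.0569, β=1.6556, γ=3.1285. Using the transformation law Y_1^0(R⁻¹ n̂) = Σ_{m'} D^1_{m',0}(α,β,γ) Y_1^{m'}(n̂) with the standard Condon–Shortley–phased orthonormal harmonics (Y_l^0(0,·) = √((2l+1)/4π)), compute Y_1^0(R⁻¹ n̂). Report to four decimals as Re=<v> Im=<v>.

Re=-0.2655 Im=0.0000

Need the full column D^1_{m',0} for m'=−1..1 at α=1.0569, β=1.6556, γ=3.1285.
cos(β/2)=0.676498, sin(β/2)=0.736445
d^1_{-1,0}: single k=1 term ⇒ +0.704566;  D = +0.346346+0.613561i
d^1_{0,0}: k∈[0..1] ⇒ +0.457649 -0.542351 = -0.084702;  D = -0.084702+0.000000i
d^1_{1,0}: single k=0 term ⇒ -0.704566;  D = -0.346346+0.613561i
Y_1^{m'}(θ=0.5448,φ=4.6209) and Σ D·Y over m':
  (+0.3463+0.6136i)·(-0.0164+0.1783i)  (-0.0847+0.0000i)·(+0.4179+0.0000i)  (-0.3463+0.6136i)·(+0.0164+0.1783i)
Y_1^0(R⁻¹ n̂) = -0.265525+0.000000i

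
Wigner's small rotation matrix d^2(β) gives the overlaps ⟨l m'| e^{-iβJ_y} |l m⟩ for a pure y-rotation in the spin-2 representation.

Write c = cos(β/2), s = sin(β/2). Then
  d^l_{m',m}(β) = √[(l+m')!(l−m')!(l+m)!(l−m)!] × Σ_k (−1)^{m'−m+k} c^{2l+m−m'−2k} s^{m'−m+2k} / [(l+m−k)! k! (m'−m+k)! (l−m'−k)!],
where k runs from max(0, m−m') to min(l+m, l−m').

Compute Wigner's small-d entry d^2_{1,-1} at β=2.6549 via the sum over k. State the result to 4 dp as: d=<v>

d=-0.7232

d^2_{1,-1}(β=2.6549) via Wigner's sum:
With c≡cos(β/2)=0.240952 and s≡sin(β/2)=0.970537, N=[6·1·1·6]^{1/2}=6.000000
Admissible k: 0..1 (factorial args all ≥0)
  k=0: (−1)^2·6.0000/(2)·0.2410^2·0.9705^2 = +0.164061
  k=1: (−1)^3·6.0000/(6)·0.2410^0·0.9705^4 = -0.887255
d^2_{1,-1}(2.6549) = +0.164061 -0.887255 = -0.723194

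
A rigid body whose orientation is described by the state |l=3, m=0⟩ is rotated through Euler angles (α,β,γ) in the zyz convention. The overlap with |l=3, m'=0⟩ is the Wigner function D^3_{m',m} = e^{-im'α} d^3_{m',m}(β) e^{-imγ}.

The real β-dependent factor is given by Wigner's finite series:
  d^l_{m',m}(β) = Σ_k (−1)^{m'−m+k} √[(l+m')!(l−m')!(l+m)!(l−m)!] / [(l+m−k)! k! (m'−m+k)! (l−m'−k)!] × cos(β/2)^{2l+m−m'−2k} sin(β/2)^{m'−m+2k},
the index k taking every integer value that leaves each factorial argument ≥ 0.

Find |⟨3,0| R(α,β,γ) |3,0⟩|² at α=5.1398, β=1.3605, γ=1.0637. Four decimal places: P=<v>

Split into d^3_{0,0}(β=1.3605) × two z-phases.
With c≡cos(β/2)=0.777415 and s≡sin(β/2)=0.628987, N=[6·6·6·6]^{1/2}=36.000000
The bounds max(0,m−m')=0 and min(l+m,l−m')=3 give 4 terms
  k=0: (−1)^0·36.0000/(36)·0.7774^6·0.6290^0 = +0.220759
  k=1: (−1)^1·36.0000/(4)·0.7774^4·0.6290^2 = -1.300586
  k=2: (−1)^2·36.0000/(4)·0.7774^2·0.6290^4 = +0.851367
  k=3: (−1)^3·36.0000/(36)·0.7774^0·0.6290^6 = -0.061923
d^3_{0,0}(1.3605) = +0.220759 -1.300586 +0.851367 -0.061923 = -0.290383
|D^3_{0,0}|² = |d^3_{0,0}(β)|² = (-0.290383)² = 0.084322 (the z-rotation phases have unit modulus)

P=0.0843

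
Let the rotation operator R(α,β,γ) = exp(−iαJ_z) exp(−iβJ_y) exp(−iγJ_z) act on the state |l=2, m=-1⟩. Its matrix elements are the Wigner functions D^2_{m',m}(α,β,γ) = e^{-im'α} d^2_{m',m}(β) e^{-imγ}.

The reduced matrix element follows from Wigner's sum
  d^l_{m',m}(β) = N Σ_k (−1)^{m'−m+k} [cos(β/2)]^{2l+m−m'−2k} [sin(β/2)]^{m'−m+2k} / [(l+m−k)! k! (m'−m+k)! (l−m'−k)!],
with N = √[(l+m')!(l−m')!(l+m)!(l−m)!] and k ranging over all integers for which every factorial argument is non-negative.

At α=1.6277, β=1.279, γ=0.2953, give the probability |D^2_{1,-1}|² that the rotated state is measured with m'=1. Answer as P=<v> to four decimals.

D^2_{1,-1}(1.6277,1.279,0.2953) = e^{-i·1·1.6277}·d^2_{1,-1}(1.279)·e^{-i·-1·0.2953}. Compute d first:
With c≡cos(β/2)=0.802394 and s≡sin(β/2)=0.596794, N=[6·1·1·6]^{1/2}=6.000000
k: max(0,(-1)−(1))=0 … min(2+(-1),2−(1))=1
  k=0: (−1)^2·6.0000/(2)·0.8024^2·0.5968^2 = +0.687933
  k=1: (−1)^3·6.0000/(6)·0.8024^0·0.5968^4 = -0.126852
d^2_{1,-1}(1.279) = +0.687933 -0.126852 = +0.561081
|D^2_{1,-1}|² = |d^2_{1,-1}(β)|² = (+0.561081)² = 0.314812 (the z-rotation phases have unit modulus)

P=0.3148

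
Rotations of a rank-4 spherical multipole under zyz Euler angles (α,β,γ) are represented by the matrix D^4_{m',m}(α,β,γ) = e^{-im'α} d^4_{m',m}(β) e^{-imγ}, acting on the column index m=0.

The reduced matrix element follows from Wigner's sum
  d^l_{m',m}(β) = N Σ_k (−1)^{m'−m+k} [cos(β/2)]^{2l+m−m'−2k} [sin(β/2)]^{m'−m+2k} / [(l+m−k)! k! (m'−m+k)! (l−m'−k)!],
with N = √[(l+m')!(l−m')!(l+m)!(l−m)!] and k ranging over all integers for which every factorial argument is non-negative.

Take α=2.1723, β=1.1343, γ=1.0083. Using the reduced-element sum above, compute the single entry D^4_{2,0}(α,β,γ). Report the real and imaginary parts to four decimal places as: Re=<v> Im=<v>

D^4_{2,0}(2.1723,1.1343,1.0083) = e^{-i·2·2.1723}·d^4_{2,0}(1.1343)·e^{-i·0·1.0083}. Compute d first:
c=cos(1.1343/2)=0.843436, s=sin(1.1343/2)=0.537230; N=√[720·2·24·24]=910.735966
k∈{0,1,2} keeps every argument non-negative
  k=0: (−1)^2·910.7360/(96)·0.8434^6·0.5372^2 = +0.985720
  k=1: (−1)^3·910.7360/(36)·0.8434^4·0.5372^4 = -1.066449
  k=2: (−1)^4·910.7360/(96)·0.8434^2·0.5372^6 = +0.162251
d^4_{2,0}(1.1343) = +0.985720 -1.066449 +0.162251 = +0.081523
Phases: e^{-i·(2)·2.1723}=-0.359553+0.933125i, e^{-i·(0)·1.0083}=+1.000000+0.000000i ⇒ D=-0.029312+0.076071i

Re=-0.0293 Im=0.0761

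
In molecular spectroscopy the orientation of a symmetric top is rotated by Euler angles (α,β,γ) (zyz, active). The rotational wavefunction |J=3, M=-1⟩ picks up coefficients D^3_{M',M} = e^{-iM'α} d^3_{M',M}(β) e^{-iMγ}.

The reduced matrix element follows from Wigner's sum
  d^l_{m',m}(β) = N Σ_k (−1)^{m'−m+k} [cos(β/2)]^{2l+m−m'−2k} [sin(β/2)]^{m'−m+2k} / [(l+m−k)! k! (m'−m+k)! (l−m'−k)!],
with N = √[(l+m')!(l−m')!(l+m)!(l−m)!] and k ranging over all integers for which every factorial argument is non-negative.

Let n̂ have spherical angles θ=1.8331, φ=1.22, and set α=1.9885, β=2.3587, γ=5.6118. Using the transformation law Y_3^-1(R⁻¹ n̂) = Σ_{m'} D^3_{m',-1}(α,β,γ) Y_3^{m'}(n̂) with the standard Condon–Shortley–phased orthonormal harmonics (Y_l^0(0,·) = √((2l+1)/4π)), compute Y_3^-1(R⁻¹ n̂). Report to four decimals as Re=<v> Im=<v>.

Re=0.0719 Im=0.2944

Need the full column D^3_{m',-1} for m'=−3..3 at α=1.9885, β=2.3587, γ=5.6118.
cos(β/2)=0.381526, sin(β/2)=0.924358
d^3_{-3,-1}: single k=2 term ⇒ +0.070117;  D = +0.038527-0.058584i
d^3_{-2,-1}: k∈[1..2] ⇒ +0.023630 -0.277410 = -0.253780;  D = +0.250374+0.041439i
d^3_{-1,-1}: k∈[0..2] ⇒ +0.003084 -0.144832 +0.637617 = +0.495869;  D = +0.124448+0.479999i
d^3_{0,-1}: k∈[0..2] ⇒ -0.025885 +0.455831 -0.891900 = -0.461953;  D = -0.361691+0.287368i
d^3_{1,-1}: k∈[0..2] ⇒ +0.108624 -0.850157 +0.623795 = -0.117737;  D = +0.104339+0.054547i
d^3_{2,-1}: k∈[0..1] ⇒ -0.277410 +0.814189 = +0.536779;  D = -0.034332+0.535680i
d^3_{3,-1}: single k=0 term ⇒ +0.411580;  D = +0.386102-0.142560i
Y_3^{m'}(θ=1.8331,φ=1.22) and Σ D·Y over m':
  (+0.0385-0.0586i)·(-0.3265+0.1862i)  (+0.2504+0.0414i)·(+0.1888+0.1595i)  (+0.1244+0.4800i)·(-0.0712+0.1946i)  (-0.3617+0.2874i)·(+0.2578+0.0000i)  (+0.1043+0.0545i)·(+0.0712+0.1946i)  (-0.0343+0.5357i)·(+0.1888-0.1595i)  (+0.3861-0.1426i)·(+0.3265+0.1862i)
Y_3^-1(R⁻¹ n̂) = +0.071906+0.294350i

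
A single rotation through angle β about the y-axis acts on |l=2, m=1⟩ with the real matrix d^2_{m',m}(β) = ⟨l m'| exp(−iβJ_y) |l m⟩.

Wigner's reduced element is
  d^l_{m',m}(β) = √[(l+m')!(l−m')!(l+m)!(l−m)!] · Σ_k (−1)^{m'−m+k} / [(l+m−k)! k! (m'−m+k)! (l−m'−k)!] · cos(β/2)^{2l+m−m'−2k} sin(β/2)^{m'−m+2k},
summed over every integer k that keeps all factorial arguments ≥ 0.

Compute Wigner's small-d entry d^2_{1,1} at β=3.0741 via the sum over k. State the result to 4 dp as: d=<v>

d=-0.0034

d^2_{1,1}(β=3.0741) via Wigner's sum:
With c≡cos(β/2)=0.033740 and s≡sin(β/2)=0.999431, N=[6·1·6·1]^{1/2}=6.000000
Admissible k: 0..1 (factorial args all ≥0)
  k=0: (−1)^0·6.0000/(6)·0.0337^4·0.9994^0 = +0.000001
  k=1: (−1)^1·6.0000/(2)·0.0337^2·0.9994^2 = -0.003411
d^2_{1,1}(3.0741) = +0.000001 -0.003411 = -0.003410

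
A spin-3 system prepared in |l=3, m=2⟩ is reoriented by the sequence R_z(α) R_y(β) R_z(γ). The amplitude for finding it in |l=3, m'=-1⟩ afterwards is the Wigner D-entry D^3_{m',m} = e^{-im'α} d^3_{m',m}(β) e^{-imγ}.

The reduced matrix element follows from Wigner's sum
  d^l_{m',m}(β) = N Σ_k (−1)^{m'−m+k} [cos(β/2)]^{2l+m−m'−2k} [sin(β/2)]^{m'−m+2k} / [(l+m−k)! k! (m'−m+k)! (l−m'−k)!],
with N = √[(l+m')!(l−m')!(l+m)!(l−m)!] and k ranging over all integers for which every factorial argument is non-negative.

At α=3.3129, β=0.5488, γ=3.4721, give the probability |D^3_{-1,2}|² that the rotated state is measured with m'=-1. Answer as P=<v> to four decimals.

First d^3_{-1,2}(β=0.5488), then the phase factors e^{-i(-1)α} and e^{-i(2)γ}:
With c≡cos(β/2)=0.962588 and s≡sin(β/2)=0.270969, N=[2·24·120·1]^{1/2}=75.894664
Admissible k: 3..4 (factorial args all ≥0)
  k=3: (−1)^0·75.8947/(12)·0.9626^3·0.2710^3 = +0.112231
  k=4: (−1)^1·75.8947/(24)·0.9626^1·0.2710^5 = -0.004447
d^3_{-1,2}(0.5488) = +0.112231 -0.004447 = +0.107784
|D^3_{-1,2}|² = |d^3_{-1,2}(β)|² = (+0.107784)² = 0.011617 (the z-rotation phases have unit modulus)

P=0.0116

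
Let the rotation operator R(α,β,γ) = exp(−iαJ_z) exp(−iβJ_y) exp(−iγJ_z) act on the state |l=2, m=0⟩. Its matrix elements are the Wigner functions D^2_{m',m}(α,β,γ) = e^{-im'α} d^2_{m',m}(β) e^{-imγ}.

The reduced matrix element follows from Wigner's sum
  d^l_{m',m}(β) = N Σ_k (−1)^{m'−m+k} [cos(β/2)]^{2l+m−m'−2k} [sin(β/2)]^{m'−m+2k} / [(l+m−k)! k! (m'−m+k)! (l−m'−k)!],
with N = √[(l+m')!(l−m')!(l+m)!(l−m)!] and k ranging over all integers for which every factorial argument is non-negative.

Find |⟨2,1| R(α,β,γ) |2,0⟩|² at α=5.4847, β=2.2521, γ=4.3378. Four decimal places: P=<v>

P=0.3590

First d^2_{1,0}(β=2.2521), then the phase factors e^{-i(1)α} and e^{-i(0)γ}:
With c≡cos(β/2)=0.430229 and s≡sin(β/2)=0.902720, N=[6·1·2·2]^{1/2}=4.898979
The bounds max(0,m−m')=0 and min(l+m,l−m')=1 give 2 terms
  k=0: (−1)^1·4.8990/(2)·0.4302^3·0.9027^1 = -0.176087
  k=1: (−1)^2·4.8990/(2)·0.4302^1·0.9027^3 = +0.775236
d^2_{1,0}(2.2521) = -0.176087 +0.775236 = +0.599149
|D^2_{1,0}|² = |d^2_{1,0}(β)|² = (+0.599149)² = 0.358980 (the z-rotation phases have unit modulus)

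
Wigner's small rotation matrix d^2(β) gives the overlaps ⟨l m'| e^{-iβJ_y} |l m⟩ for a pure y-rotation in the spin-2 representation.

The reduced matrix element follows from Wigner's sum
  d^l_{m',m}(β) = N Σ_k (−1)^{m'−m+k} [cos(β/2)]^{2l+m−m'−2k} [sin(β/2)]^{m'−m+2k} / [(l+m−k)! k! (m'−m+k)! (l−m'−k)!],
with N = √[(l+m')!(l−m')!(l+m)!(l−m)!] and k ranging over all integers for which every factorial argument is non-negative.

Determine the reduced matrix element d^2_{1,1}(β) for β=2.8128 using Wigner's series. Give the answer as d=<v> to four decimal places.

d^2_{1,1}(β=2.8128) via Wigner's sum:
Half-angle: c=0.163657, s=0.986517. N=√(6·1·6·1)=6.000000
k: max(0,(1)−(1))=0 … min(2+(1),2−(1))=1
  k=0: (−1)^0·6.0000/(6)·0.1637^4·0.9865^0 = +0.000717
  k=1: (−1)^1·6.0000/(2)·0.1637^2·0.9865^2 = -0.078199
d^2_{1,1}(2.8128) = +0.000717 -0.078199 = -0.077481

d=-0.0775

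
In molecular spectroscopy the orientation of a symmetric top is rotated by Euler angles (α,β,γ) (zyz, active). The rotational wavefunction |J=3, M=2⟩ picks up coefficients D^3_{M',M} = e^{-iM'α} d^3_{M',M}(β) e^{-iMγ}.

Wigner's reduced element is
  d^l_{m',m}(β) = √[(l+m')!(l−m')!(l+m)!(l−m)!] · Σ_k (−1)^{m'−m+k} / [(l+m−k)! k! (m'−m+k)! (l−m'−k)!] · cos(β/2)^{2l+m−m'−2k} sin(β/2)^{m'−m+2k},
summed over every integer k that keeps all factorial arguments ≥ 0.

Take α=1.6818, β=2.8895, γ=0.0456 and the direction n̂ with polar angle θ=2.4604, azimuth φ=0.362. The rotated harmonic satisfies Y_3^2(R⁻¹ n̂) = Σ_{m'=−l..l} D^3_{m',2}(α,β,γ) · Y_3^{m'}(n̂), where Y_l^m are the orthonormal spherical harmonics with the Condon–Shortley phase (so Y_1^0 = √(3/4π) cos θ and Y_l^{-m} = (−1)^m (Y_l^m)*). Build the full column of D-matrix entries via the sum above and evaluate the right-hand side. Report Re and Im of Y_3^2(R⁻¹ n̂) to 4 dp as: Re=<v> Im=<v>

Need the full column D^3_{m',2} for m'=−3..3 at α=1.6818, β=2.8895, γ=0.0456.
cos(β/2)=0.125713, sin(β/2)=0.992067
d^3_{-3,2}: single k=5 term ⇒ +0.295910;  D = +0.070859-0.287301i
d^3_{-2,2}: k∈[4..5] ⇒ +0.076541 -0.953334 = -0.876793;  D = +0.869303+0.114364i
d^3_{-1,2}: k∈[3..4] ⇒ +0.012268 -0.382018 = -0.369750;  D = +0.007322-0.369677i
d^3_{0,2}: k∈[2..3] ⇒ +0.001346 -0.083846 = -0.082500;  D = -0.082157+0.007514i
d^3_{1,2}: k∈[1..2] ⇒ +0.000099 -0.012268 = -0.012170;  D = +0.002444+0.011922i
d^3_{2,2}: k∈[0..1] ⇒ +0.000004 -0.001229 = -0.001225;  D = +0.001166-0.000377i
d^3_{3,2}: single k=0 term ⇒ -0.000076;  D = -0.000031-0.000070i
Y_3^{m'}(θ=2.4604,φ=0.362) and Σ D·Y over m':
  (+0.0709-0.2873i)·(+0.0486-0.0922i)  (+0.8693+0.1144i)·(-0.2359+0.2085i)  (+0.0073-0.3697i)·(+0.3839-0.1454i)  (-0.0822+0.0075i)·(-0.0050+0.0000i)  (+0.0024+0.0119i)·(-0.3839-0.1454i)  (+0.0012-0.0004i)·(-0.2359-0.2085i)  (-0.0000-0.0001i)·(-0.0486-0.0922i)
Y_3^2(R⁻¹ n̂) = -0.302006-0.014290i

Re=-0.3020 Im=-0.0143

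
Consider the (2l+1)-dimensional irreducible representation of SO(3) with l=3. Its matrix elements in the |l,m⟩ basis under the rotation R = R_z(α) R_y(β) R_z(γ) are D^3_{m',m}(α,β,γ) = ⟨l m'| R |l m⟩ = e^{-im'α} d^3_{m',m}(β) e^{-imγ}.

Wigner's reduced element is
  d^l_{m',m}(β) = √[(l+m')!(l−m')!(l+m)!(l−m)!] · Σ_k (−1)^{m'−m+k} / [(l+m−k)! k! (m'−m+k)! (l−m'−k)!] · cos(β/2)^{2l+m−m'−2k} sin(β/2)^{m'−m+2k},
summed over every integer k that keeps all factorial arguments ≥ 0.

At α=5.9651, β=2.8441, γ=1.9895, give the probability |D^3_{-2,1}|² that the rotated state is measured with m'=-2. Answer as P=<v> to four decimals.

P=0.1793

First d^3_{-2,1}(β=2.8441), then the phase factors e^{-i(-2)α} and e^{-i(1)γ}:
With c≡cos(β/2)=0.148198 and s≡sin(β/2)=0.988958, N=[1·120·24·2]^{1/2}=75.894664
Admissible k: 3..4 (factorial args all ≥0)
  k=3: (−1)^0·75.8947/(12)·0.1482^3·0.9890^3 = +0.019911
  k=4: (−1)^1·75.8947/(24)·0.1482^1·0.9890^5 = -0.443335
d^3_{-2,1}(2.8441) = +0.019911 -0.443335 = -0.423424
|D^3_{-2,1}|² = |d^3_{-2,1}(β)|² = (-0.423424)² = 0.179288 (the z-rotation phases have unit modulus)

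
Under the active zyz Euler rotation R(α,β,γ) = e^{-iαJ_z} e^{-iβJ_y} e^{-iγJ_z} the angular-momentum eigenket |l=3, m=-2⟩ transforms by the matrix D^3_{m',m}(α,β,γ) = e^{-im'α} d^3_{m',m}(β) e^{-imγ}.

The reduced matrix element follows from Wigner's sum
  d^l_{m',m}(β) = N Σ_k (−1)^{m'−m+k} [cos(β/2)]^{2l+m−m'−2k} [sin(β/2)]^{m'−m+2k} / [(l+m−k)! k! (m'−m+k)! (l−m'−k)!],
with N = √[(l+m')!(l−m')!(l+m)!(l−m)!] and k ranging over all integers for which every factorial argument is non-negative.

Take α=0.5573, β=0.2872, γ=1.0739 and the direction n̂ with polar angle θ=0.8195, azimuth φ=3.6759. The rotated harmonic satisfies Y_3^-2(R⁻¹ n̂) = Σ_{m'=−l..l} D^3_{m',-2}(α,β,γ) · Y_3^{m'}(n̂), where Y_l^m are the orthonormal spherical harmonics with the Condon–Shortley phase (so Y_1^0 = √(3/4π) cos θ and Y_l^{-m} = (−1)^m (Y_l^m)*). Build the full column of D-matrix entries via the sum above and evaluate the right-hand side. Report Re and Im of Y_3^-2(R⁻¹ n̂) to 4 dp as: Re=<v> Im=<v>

Need the full column D^3_{m',-2} for m'=−3..3 at α=0.5573, β=0.2872, γ=1.0739.
cos(β/2)=0.989707, sin(β/2)=0.143107
d^3_{-3,-2}: single k=1 term ⇒ +0.332867;  D = -0.259224-0.208814i
d^3_{-2,-2}: k∈[0..1] ⇒ +0.939811 -0.098247 = +0.841564;  D = -0.835430-0.101420i
d^3_{-1,-2}: k∈[0..1] ⇒ -0.429729 +0.017969 = -0.411759;  D = +0.373153-0.174077i
d^3_{0,-2}: k∈[0..1] ⇒ +0.107624 -0.002250 = +0.105374;  D = -0.057483+0.088314i
d^3_{1,-2}: k∈[0..1] ⇒ -0.017969 +0.000188 = -0.017782;  D = +0.000350-0.017778i
d^3_{2,-2}: k∈[0..1] ⇒ +0.002054 -0.000009 = +0.002046;  D = +0.001047+0.001757i
d^3_{3,-2}: single k=0 term ⇒ -0.000146;  D = -0.000129-0.000067i
Y_3^{m'}(θ=0.8195,φ=3.6759) and Σ D·Y over m':
  (-0.2592-0.2088i)·(+0.0052+0.1628i)  (-0.8354-0.1014i)·(+0.1793-0.3266i)  (+0.3732-0.1741i)·(-0.2703+0.1599i)  (-0.0575+0.0883i)·(-0.1708+0.0000i)  (+0.0004-0.0178i)·(+0.2703+0.1599i)  (+0.0010+0.0018i)·(+0.1793+0.3266i)  (-0.0001-0.0001i)·(-0.0052+0.1628i)
Y_3^-2(R⁻¹ n̂) = -0.210941+0.298882i

Re=-0.2109 Im=0.2989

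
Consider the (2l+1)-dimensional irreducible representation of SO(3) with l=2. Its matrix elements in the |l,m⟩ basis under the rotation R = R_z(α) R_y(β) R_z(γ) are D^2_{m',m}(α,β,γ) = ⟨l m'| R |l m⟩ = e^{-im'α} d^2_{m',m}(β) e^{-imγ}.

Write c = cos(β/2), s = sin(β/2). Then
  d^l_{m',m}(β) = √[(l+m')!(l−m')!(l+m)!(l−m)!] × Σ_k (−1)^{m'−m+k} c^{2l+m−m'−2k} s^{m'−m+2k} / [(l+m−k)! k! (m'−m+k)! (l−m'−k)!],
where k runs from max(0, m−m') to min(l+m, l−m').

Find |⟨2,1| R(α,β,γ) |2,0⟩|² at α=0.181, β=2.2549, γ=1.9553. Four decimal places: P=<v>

P=0.3598

First d^2_{1,0}(β=2.2549), then the phase factors e^{-i(1)α} and e^{-i(0)γ}:
With c≡cos(β/2)=0.428965 and s≡sin(β/2)=0.903321, N=[6·1·2·2]^{1/2}=4.898979
Admissible k: 0..1 (factorial args all ≥0)
  k=0: (−1)^1·4.8990/(2)·0.4290^3·0.9033^1 = -0.174656
  k=1: (−1)^2·4.8990/(2)·0.4290^1·0.9033^3 = +0.774504
d^2_{1,0}(2.2549) = -0.174656 +0.774504 = +0.599849
|D^2_{1,0}|² = |d^2_{1,0}(β)|² = (+0.599849)² = 0.359819 (the z-rotation phases have unit modulus)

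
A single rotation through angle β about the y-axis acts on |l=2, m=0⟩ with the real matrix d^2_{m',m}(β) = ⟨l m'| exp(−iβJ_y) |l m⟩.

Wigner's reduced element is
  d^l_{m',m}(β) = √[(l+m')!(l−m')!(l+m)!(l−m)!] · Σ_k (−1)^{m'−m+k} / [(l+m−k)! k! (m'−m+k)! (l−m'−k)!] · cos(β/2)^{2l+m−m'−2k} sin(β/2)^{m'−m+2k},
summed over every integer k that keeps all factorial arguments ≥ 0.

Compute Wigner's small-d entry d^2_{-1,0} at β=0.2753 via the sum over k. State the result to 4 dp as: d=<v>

d^2_{-1,0}(β=0.2753) via Wigner's sum:
With c≡cos(β/2)=0.990541 and s≡sin(β/2)=0.137216, N=[1·6·2·2]^{1/2}=4.898979
k∈{1,2} keeps every argument non-negative
  k=1: (−1)^0·4.8990/(2)·0.9905^3·0.1372^1 = +0.326661
  k=2: (−1)^1·4.8990/(2)·0.9905^1·0.1372^3 = -0.006268
d^2_{-1,0}(0.2753) = +0.326661 -0.006268 = +0.320392

d=0.3204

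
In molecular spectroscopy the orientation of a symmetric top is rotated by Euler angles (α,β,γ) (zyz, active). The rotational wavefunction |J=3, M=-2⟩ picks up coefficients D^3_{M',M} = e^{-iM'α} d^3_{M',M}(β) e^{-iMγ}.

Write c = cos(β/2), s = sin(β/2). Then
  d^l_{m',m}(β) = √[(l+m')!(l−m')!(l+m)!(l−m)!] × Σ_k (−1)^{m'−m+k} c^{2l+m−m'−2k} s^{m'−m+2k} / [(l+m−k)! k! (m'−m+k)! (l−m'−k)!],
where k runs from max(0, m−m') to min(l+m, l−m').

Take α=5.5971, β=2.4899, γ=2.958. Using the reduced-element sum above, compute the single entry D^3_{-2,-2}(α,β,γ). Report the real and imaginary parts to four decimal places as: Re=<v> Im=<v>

Split into d^3_{-2,-2}(β=2.4899) × two z-phases.
Half-angle: c=0.320111, s=0.947380. N=√(1·120·1·120)=120.000000
k: max(0,(-2)−(-2))=0 … min(3+(-2),3−(-2))=1
  k=0: (−1)^0·120.0000/(120)·0.3201^6·0.9474^0 = +0.001076
  k=1: (−1)^1·120.0000/(24)·0.3201^4·0.9474^2 = -0.047122
d^3_{-2,-2}(2.4899) = +0.001076 -0.047122 = -0.046046
D = (+0.197322-0.980339i)·(-0.046046)·(+0.933341-0.358990i) = +0.007725+0.045393i

Re=0.0077 Im=0.0454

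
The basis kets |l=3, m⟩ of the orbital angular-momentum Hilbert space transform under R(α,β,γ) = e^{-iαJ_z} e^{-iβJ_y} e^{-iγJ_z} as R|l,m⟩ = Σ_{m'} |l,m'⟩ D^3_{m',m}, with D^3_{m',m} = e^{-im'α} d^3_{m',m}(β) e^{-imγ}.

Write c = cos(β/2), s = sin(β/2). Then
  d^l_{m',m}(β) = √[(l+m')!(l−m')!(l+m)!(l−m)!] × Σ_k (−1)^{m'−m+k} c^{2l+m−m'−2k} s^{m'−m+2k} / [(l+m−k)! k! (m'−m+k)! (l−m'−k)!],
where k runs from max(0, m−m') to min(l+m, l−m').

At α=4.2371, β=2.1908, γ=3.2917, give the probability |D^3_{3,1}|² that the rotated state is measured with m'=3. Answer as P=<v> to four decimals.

Split into d^3_{3,1}(β=2.1908) × two z-phases.
With c≡cos(β/2)=0.457691 and s≡sin(β/2)=0.889111, N=[720·1·24·2]^{1/2}=185.903201
The bounds max(0,m−m')=0 and min(l+m,l−m')=0 give 1 term
  k=0: (−1)^2·185.9032/(48)·0.4577^4·0.8891^2 = +0.134353
d^3_{3,1}(2.1908) = +0.134353
|D^3_{3,1}|² = |d^3_{3,1}(β)|² = (+0.134353)² = 0.018051 (the z-rotation phases have unit modulus)

P=0.0181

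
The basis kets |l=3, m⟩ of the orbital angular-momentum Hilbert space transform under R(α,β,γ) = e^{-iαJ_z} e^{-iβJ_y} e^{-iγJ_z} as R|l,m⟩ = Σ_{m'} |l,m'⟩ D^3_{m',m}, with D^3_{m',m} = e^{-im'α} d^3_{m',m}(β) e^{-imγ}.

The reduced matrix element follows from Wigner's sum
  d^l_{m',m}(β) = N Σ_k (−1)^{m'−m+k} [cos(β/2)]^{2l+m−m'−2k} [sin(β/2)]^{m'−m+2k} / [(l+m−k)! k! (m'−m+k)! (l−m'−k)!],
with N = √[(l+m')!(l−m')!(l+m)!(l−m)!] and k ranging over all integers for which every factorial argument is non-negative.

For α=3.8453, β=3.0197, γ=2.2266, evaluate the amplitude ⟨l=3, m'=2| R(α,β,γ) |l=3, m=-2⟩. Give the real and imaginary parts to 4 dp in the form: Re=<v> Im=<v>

Re=0.9660 Im=-0.0928

First d^3_{2,-2}(β=3.0197), then the phase factors e^{-i(2)α} and e^{-i(-2)γ}:
Half-angle: c=0.060909, s=0.998143. N=√(120·1·1·120)=120.000000
Admissible k: 0..1 (factorial args all ≥0)
  k=0: (−1)^4·120.0000/(24)·0.0609^2·0.9981^4 = +0.018412
  k=1: (−1)^5·120.0000/(120)·0.0609^0·0.9981^6 = -0.988912
d^3_{2,-2}(3.0197) = +0.018412 -0.988912 = -0.970500
Attach z-rotation phases: D = e^{-i(2)(3.8453)}·(-0.970500)·e^{-i(-2)(2.2266)} = +0.966049-0.092839i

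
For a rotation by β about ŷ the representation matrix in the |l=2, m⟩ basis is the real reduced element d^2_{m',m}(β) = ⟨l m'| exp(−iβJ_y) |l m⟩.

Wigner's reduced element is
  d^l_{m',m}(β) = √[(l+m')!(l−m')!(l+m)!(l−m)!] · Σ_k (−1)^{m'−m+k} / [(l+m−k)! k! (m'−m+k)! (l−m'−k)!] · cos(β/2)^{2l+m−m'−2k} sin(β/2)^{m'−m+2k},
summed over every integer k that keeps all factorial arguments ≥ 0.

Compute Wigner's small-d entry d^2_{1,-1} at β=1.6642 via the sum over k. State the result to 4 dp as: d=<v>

d=0.4447

d^2_{1,-1}(β=1.6642) via Wigner's sum:
With c≡cos(β/2)=0.673325 and s≡sin(β/2)=0.739347, N=[6·1·1·6]^{1/2}=6.000000
k: max(0,(-1)−(1))=0 … min(2+(-1),2−(1))=1
  k=0: (−1)^2·6.0000/(2)·0.6733^2·0.7393^2 = +0.743476
  k=1: (−1)^3·6.0000/(6)·0.6733^0·0.7393^4 = -0.298809
d^2_{1,-1}(1.6642) = +0.743476 -0.298809 = +0.444667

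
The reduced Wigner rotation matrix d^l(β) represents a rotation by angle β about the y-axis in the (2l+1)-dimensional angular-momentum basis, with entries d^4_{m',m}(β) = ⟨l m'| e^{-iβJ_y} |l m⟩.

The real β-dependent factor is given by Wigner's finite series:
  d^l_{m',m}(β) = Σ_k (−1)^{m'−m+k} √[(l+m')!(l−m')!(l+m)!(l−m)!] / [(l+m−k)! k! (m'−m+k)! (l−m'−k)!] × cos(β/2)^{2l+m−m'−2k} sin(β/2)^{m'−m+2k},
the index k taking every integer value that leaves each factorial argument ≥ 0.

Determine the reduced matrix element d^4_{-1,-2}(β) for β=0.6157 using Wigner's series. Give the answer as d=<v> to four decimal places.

d=-0.4851

d^4_{-1,-2}(β=0.6157) via Wigner's sum:
Half-angle: c=0.952987, s=0.303010. N=√(6·120·2·720)=1018.233765
The bounds max(0,m−m')=0 and min(l+m,l−m')=2 give 3 terms
  k=0: (−1)^1·1018.2338/(240)·0.9530^7·0.3030^1 = -0.917706
  k=1: (−1)^2·1018.2338/(48)·0.9530^5·0.3030^3 = +0.463889
  k=2: (−1)^3·1018.2338/(72)·0.9530^3·0.3030^5 = -0.031265
d^4_{-1,-2}(0.6157) = -0.917706 +0.463889 -0.031265 = -0.485082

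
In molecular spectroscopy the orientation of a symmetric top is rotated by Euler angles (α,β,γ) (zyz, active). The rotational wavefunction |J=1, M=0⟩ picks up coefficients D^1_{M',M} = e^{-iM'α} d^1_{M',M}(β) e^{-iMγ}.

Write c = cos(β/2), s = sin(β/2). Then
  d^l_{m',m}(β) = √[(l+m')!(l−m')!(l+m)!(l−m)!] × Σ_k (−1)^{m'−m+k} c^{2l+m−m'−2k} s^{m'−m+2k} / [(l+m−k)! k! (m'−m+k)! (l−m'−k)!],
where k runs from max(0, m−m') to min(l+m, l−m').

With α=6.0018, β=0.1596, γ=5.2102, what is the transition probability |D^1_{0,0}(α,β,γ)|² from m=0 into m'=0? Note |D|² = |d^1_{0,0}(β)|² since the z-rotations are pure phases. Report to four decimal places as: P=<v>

P=0.9747

First d^1_{0,0}(β=0.1596), then the phase factors e^{-i(0)α} and e^{-i(0)γ}:
With c≡cos(β/2)=0.996818 and s≡sin(β/2)=0.079715, N=[1·1·1·1]^{1/2}=1.000000
Admissible k: 0..1 (factorial args all ≥0)
  k=0: (−1)^0·1.0000/(1)·0.9968^2·0.0797^0 = +0.993645
  k=1: (−1)^1·1.0000/(1)·0.9968^0·0.0797^2 = -0.006355
d^1_{0,0}(0.1596) = +0.993645 -0.006355 = +0.987291
|D^1_{0,0}|² = |d^1_{0,0}(β)|² = (+0.987291)² = 0.974743 (the z-rotation phases have unit modulus)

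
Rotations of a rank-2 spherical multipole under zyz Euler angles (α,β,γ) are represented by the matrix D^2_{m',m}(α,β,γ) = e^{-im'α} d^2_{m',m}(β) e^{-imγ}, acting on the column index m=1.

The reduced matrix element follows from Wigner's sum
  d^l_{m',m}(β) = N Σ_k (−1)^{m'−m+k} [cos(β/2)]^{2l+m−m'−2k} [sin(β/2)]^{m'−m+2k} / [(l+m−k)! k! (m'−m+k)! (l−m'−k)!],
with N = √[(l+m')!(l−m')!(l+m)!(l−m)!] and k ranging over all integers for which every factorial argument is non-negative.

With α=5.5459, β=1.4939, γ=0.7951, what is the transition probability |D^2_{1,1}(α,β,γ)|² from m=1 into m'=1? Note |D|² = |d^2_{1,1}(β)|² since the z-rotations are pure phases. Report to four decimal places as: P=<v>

P=0.2077

D^2_{1,1}(5.5459,1.4939,0.7951) = e^{-i·1·5.5459}·d^2_{1,1}(1.4939)·e^{-i·1·0.7951}. Compute d first:
c=cos(1.4939/2)=0.733764, s=sin(1.4939/2)=0.679404; N=√[6·1·6·1]=6.000000
The bounds max(0,m−m')=0 and min(l+m,l−m')=1 give 2 terms
  k=0: (−1)^0·6.0000/(6)·0.7338^4·0.6794^0 = +0.289886
  k=1: (−1)^1·6.0000/(2)·0.7338^2·0.6794^2 = -0.745574
d^2_{1,1}(1.4939) = +0.289886 -0.745574 = -0.455688
|D^2_{1,1}|² = |d^2_{1,1}(β)|² = (-0.455688)² = 0.207652 (the z-rotation phases have unit modulus)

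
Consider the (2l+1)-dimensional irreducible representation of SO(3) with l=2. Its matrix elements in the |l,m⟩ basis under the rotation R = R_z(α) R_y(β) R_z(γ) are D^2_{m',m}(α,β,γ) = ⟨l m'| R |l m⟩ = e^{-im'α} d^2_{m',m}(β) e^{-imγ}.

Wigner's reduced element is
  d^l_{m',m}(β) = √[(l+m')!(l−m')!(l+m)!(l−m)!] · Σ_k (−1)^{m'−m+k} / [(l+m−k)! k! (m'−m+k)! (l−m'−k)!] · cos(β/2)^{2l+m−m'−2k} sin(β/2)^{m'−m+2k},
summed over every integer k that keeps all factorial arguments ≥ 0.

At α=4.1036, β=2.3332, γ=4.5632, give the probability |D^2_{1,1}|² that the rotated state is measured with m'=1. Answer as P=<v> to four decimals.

P=0.1357

Split into d^2_{1,1}(β=2.3332) × two z-phases.
Half-angle: c=0.393280, s=0.919419. N=√(6·1·6·1)=6.000000
k: max(0,(1)−(1))=0 … min(2+(1),2−(1))=1
  k=0: (−1)^0·6.0000/(6)·0.3933^4·0.9194^0 = +0.023923
  k=1: (−1)^1·6.0000/(2)·0.3933^2·0.9194^2 = -0.392240
d^2_{1,1}(2.3332) = +0.023923 -0.392240 = -0.368317
|D^2_{1,1}|² = |d^2_{1,1}(β)|² = (-0.368317)² = 0.135658 (the z-rotation phases have unit modulus)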